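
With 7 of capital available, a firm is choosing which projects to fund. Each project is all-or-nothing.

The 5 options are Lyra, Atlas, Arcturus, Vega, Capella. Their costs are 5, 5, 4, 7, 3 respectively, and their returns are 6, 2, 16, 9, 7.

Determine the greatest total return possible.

Arcturus + Capella: cost 4 + 3 = 7 ≤ 7, return 16 + 7 = 23.
Vega: cost 7 ≤ 7, return 9.
Arcturus: cost 4 ≤ 7, return 16.
Best is Arcturus and Capella with total return 23.

23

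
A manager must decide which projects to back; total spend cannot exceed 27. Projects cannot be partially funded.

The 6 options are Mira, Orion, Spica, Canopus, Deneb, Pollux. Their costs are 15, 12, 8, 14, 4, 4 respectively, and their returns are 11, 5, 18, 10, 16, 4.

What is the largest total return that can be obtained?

45

Treat it as a binary knapsack problem.
Allowing fractional choices, the relaxed optimum would be about 46.1, but projects are indivisible.
Mira + Spica + Deneb: cost 15 + 8 + 4 = 27 ≤ 27, return 11 + 18 + 16 = 45.
Spica + Canopus + Deneb: cost 8 + 14 + 4 = 26 ≤ 27, return 18 + 10 + 16 = 44.
Best is Mira, Spica, and Deneb with total return 45.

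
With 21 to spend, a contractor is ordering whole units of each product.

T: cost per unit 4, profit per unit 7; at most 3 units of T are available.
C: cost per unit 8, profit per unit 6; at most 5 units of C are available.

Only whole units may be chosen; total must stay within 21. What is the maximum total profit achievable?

27

Take 3×T and 1×C: cost 20 ≤ 21, profit 3·7 + 1·6 = 27.
T has the best ratio (7/4) and is taken to its limit of 3; remaining capacity is filled optimally with the others.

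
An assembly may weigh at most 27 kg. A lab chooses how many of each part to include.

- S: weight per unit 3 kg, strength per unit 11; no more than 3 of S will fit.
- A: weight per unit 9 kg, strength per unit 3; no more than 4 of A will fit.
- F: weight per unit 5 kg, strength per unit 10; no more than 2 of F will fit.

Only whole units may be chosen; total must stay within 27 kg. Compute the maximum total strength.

This is a bounded integer knapsack.
3×S and 2×F: weight 19 ≤ 27, strength 3·11 + 2·10 = 53.
3×S, 1×A, and 1×F: weight 23 ≤ 27, strength 3·11 + 1·3 + 1·10 = 46.
Best is 53.

53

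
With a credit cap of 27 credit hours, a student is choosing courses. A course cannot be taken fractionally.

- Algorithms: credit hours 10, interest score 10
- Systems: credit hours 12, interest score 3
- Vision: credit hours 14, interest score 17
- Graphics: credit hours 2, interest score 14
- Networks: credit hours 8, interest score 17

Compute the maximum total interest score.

48

Vision + Graphics + Networks: credit hours 14 + 2 + 8 = 24 ≤ 27, interest score 17 + 14 + 17 = 48.
Algorithms + Graphics + Networks: credit hours 10 + 2 + 8 = 20 ≤ 27, interest score 10 + 14 + 17 = 41.
Best is Vision, Graphics, and Networks with total interest score 48.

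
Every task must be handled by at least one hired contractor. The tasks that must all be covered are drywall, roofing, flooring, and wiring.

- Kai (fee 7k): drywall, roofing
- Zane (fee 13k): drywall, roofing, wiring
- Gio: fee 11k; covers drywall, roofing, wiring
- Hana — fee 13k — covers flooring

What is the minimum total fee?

Choose Gio and Hana: together they cover drywall, roofing, flooring, wiring — every task.
Total fee: 11 + 13 = 24.

24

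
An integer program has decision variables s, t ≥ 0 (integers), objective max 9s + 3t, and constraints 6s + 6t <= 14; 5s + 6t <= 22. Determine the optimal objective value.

18

(s,t)=(2,0) is feasible, giving 18.
(s,t)=(1,1) is feasible, giving 12.
No feasible integer point exceeds 18.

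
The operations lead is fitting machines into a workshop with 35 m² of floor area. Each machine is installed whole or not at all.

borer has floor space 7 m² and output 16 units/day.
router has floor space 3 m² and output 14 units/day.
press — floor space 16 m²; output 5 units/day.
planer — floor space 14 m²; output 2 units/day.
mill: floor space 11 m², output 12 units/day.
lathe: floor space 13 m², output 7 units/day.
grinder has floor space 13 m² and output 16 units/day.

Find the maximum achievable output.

borer + router + mill + grinder: floor space 7 + 3 + 11 + 13 = 34 ≤ 35, output 16 + 14 + 12 + 16 = 58.
borer + router + mill + lathe: floor space 7 + 3 + 11 + 13 = 34 ≤ 35, output 16 + 14 + 12 + 7 = 49.
Best is borer, router, mill, and grinder with total output 58.

58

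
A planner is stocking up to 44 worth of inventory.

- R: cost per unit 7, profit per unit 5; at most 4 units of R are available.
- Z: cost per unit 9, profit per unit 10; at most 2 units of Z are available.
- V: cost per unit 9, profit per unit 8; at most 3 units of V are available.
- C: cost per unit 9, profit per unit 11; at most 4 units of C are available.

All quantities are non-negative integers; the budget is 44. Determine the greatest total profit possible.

This is a bounded integer knapsack.
C has the best ratio (11/9); taking only C gives at most 4×11 = 44 (stopped by the cost limit).
Mixing does better — 1×R and 4×C: cost 43 ≤ 44, profit 1·5 + 4·11 = 49.

49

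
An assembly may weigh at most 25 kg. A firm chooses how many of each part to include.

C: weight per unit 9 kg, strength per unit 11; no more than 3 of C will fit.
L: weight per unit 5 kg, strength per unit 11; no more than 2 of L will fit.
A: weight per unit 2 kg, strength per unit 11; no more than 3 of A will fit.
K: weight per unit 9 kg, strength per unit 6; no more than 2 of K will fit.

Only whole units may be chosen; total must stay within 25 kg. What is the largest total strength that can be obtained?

2×L, 3×A, and 1×K: weight 25 ≤ 25, strength 2·11 + 3·11 + 1·6 = 61.
1×C, 2×L, and 3×A: weight 25 ≤ 25, strength 1·11 + 2·11 + 3·11 = 66.
Best is 66.

66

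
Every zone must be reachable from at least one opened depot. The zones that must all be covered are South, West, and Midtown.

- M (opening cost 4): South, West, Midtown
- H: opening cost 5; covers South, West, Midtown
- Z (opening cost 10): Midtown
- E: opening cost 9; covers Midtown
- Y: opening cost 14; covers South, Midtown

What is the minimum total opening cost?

4

M alone covers South, West, Midtown — every zone.
Total opening cost: 4.
No cover costs less than 4.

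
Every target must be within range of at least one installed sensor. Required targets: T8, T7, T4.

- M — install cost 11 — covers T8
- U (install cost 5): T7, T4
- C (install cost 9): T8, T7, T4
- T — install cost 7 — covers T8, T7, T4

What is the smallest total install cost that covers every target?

7

This is a weighted set-cover instance.
T alone covers T8, T7, T4 — every target.
Total install cost: 7.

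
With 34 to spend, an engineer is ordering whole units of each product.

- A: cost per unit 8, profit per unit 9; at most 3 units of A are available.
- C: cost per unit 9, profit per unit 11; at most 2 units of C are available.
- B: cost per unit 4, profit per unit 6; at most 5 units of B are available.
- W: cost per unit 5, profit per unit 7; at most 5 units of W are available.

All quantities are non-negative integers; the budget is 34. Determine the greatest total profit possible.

48

Take 1×C, 5×B, and 1×W: cost 34 ≤ 34, profit 1·11 + 5·6 + 1·7 = 48.
B has the best ratio (6/4) and is taken to its limit of 5; remaining capacity is filled optimally with the others.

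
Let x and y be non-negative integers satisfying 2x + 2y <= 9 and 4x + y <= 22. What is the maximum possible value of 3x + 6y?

24

(x,y)=(0,4): 2·0+2·4=8≤9, 4·0+1·4=4≤22, objective 24.
(x,y)=(1,3): 2·1+2·3=8≤9, 4·1+1·3=7≤22, objective 21.
No feasible integer point exceeds 24.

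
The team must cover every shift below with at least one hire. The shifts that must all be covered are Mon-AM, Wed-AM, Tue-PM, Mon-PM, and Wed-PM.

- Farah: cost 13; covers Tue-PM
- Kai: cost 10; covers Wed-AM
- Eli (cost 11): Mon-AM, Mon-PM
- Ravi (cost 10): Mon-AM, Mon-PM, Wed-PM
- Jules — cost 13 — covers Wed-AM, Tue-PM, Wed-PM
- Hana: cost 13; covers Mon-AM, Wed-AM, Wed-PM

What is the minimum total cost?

23

This is a weighted set-cover instance.
Choose Ravi and Jules: together they cover Mon-AM, Wed-AM, Tue-PM, Mon-PM, Wed-PM — every shift.
Total cost: 10 + 13 = 23.
No cover costs less than 23.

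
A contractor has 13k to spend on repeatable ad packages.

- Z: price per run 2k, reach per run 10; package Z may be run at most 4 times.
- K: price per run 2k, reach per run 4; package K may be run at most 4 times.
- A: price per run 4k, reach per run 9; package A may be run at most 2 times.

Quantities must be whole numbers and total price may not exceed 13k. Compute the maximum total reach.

49

4×Z and 2×K: price 12 ≤ 13, reach 4·10 + 2·4 = 48.
4×Z and 1×A: price 12 ≤ 13, reach 4·10 + 1·9 = 49.
Best is 49.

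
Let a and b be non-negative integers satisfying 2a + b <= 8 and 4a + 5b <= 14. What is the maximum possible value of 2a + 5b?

12

The continuous relaxation peaks at (0, 2.8) with value 14.00; rounding to a feasible lattice point costs some objective.
(a,b)=(1,2): 2·1+1·2=4≤8, 4·1+5·2=14≤14, objective 12.
(a,b)=(0,2): 2·0+1·2=2≤8, 4·0+5·2=10≤14, objective 10.
(a,b)=(2,1): 2·2+1·1=5≤8, 4·2+5·1=13≤14, objective 9.
(a,b)=(1,1): 2·1+1·1=3≤8, 4·1+5·1=9≤14, objective 7.
Maximum is 12 at (a,b)=(1,2).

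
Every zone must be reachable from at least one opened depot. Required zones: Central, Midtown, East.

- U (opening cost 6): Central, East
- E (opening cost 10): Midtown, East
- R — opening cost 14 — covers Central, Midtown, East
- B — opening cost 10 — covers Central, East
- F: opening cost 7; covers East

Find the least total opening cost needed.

14

This is an integer covering problem.
The greedy cost-per-new-zone heuristic would pick U and E for 16, but a cheaper cover exists.
R alone covers Central, Midtown, East — every zone.
Total opening cost: 14.
No cover costs less than 14.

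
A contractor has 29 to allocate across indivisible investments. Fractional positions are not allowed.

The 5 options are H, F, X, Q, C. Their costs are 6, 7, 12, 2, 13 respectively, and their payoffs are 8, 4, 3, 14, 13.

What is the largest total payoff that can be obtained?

This is a 0-1 knapsack instance.
H + Q + C: cost 6 + 2 + 13 = 21 ≤ 29, payoff 8 + 14 + 13 = 35.
H + F + Q + C: cost 6 + 7 + 2 + 13 = 28 ≤ 29, payoff 8 + 4 + 14 + 13 = 39.
Best is H, F, Q, and C with total payoff 39.

39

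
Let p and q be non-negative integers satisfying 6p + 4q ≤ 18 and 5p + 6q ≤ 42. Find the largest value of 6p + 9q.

(p,q)=(0,4): 6·0+4·4=16≤18, 5·0+6·4=24≤42, objective 36.
(p,q)=(1,3): 6·1+4·3=18≤18, 5·1+6·3=23≤42, objective 33.
(p,q)=(0,3): 6·0+4·3=12≤18, 5·0+6·3=18≤42, objective 27.
Maximum is 36 at (p,q)=(0,4).

36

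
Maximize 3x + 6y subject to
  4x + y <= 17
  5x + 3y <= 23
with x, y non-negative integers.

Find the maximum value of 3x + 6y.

(x,y)=(0,7): 4·0+1·7=7≤17, 5·0+3·7=21≤23, objective 42.
(x,y)=(1,6): 4·1+1·6=10≤17, 5·1+3·6=23≤23, objective 39.
(x,y)=(0,6): 4·0+1·6=6≤17, 5·0+3·6=18≤23, objective 36.
Maximum is 42 at (x,y)=(0,7).

42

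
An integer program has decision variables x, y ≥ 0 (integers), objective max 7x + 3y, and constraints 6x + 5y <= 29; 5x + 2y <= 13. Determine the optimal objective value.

19

(x,y)=(1,4): 6·1+5·4=26≤29, 5·1+2·4=13≤13, objective 19.
(x,y)=(1,3): 6·1+5·3=21≤29, 5·1+2·3=11≤13, objective 16.
(x,y)=(0,5): 6·0+5·5=25≤29, 5·0+2·5=10≤13, objective 15.
Maximum is 19 at (x,y)=(1,4).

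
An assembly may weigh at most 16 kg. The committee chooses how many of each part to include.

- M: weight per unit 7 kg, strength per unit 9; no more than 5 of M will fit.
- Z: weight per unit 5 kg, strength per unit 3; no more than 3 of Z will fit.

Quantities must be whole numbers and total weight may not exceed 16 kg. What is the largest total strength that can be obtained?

M has the best ratio (9/7); taking only M gives at most 2×9 = 18 (stopped by the weight limit).
Optimal: 2×M: weight 14 ≤ 16, strength 2·9 = 18.

18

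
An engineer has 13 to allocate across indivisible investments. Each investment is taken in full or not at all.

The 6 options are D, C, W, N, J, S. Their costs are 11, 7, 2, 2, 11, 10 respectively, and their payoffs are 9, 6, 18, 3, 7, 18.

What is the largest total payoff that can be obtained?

Allowing fractional choices, the relaxed optimum would be about 37.5, but investments are indivisible.
C + W + N: cost 7 + 2 + 2 = 11 ≤ 13, payoff 6 + 18 + 3 = 27.
D + W: cost 11 + 2 = 13 ≤ 13, payoff 9 + 18 = 27.
W + S: cost 2 + 10 = 12 ≤ 13, payoff 18 + 18 = 36.
Best is W and S with total payoff 36.

36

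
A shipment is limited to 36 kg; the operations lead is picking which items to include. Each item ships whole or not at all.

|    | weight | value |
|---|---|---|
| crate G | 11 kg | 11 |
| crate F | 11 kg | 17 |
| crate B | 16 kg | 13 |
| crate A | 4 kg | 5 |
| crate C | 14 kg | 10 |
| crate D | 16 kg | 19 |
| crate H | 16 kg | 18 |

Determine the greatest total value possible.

42

Allowing fractional choices, the relaxed optimum would be about 46.6, but items are indivisible.
crate A + crate D + crate H: weight 4 + 16 + 16 = 36 ≤ 36, value 5 + 19 + 18 = 42.
crate F + crate A + crate H: weight 11 + 4 + 16 = 31 ≤ 36, value 17 + 5 + 18 = 40.
crate F + crate A + crate D: weight 11 + 4 + 16 = 31 ≤ 36, value 17 + 5 + 19 = 41.
Best is crate A, crate D, and crate H with total value 42.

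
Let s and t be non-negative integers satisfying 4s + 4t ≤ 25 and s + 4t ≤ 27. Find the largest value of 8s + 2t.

Relaxing integrality, the LP optimum is 50.00 at (s,t) = (6.25, 0), which is not an integer point.
(s,t)=(6,0): 4·6+4·0=24≤25, 1·6+4·0=6≤27, objective 48.
(s,t)=(5,1): 4·5+4·1=24≤25, 1·5+4·1=9≤27, objective 42.
(s,t)=(5,0): 4·5+4·0=20≤25, 1·5+4·0=5≤27, objective 40.
Maximum is 48 at (s,t)=(6,0).

48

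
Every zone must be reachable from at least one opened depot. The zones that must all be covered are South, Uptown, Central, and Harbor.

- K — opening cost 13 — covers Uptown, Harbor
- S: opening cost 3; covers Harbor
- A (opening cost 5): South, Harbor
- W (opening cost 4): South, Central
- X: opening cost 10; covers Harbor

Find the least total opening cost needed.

This is a weighted set-cover instance.
The greedy cost-per-new-zone heuristic would pick W, S, and K for 20, but a cheaper cover exists.
Choose K and W: together they cover South, Uptown, Central, Harbor — every zone.
Total opening cost: 13 + 4 = 17.
No cover costs less than 17.

17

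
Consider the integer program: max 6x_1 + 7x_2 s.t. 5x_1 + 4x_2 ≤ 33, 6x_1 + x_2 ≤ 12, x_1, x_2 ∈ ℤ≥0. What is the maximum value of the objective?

(x_1,x_2)=(0,8) is feasible, giving 56.
(x_1,x_2)=(0,7) is feasible, giving 49.
Maximum is 56 at (x_1,x_2)=(0,8).

56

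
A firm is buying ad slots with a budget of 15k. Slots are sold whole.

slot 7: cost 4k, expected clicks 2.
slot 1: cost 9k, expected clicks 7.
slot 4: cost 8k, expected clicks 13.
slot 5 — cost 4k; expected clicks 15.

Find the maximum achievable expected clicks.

Treat it as a binary knapsack problem.
slot 1 + slot 5: cost 9 + 4 = 13 ≤ 15, expected clicks 7 + 15 = 22.
slot 7 + slot 5: cost 4 + 4 = 8 ≤ 15, expected clicks 2 + 15 = 17.
slot 4 + slot 5: cost 8 + 4 = 12 ≤ 15, expected clicks 13 + 15 = 28.
Best is slot 4 and slot 5 with total expected clicks 28.

28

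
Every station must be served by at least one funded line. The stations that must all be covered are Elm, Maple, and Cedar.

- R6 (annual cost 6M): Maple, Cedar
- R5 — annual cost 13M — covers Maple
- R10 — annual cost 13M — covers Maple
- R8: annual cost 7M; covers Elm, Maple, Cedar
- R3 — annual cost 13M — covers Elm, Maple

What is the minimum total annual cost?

R8 alone covers Elm, Maple, Cedar — every station.
Total annual cost: 7.
No cover costs less than 7.

7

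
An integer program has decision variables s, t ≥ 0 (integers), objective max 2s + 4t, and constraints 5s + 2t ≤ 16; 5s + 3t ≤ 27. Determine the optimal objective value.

32

(s,t)=(0,8): 5·0+2·8=16≤16, 5·0+3·8=24≤27, objective 32.
(s,t)=(0,7): 5·0+2·7=14≤16, 5·0+3·7=21≤27, objective 28.
Maximum is 32 at (s,t)=(0,8).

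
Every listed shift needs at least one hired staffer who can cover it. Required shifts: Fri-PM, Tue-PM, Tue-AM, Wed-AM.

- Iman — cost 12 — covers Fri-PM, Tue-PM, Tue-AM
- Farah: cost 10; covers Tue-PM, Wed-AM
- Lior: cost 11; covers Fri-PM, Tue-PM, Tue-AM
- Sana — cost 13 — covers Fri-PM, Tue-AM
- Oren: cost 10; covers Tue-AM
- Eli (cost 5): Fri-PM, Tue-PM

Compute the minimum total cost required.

Choose Farah and Lior: together they cover Fri-PM, Tue-PM, Tue-AM, Wed-AM — every shift.
Total cost: 10 + 11 = 21.

21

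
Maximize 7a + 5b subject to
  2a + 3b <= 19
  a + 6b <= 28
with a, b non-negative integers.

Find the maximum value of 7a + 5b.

63

(a,b)=(9,0) is feasible, giving 63.
(a,b)=(8,1) is feasible, giving 61.
(a,b)=(8,0) is feasible, giving 56.
Maximum is 63 at (a,b)=(9,0).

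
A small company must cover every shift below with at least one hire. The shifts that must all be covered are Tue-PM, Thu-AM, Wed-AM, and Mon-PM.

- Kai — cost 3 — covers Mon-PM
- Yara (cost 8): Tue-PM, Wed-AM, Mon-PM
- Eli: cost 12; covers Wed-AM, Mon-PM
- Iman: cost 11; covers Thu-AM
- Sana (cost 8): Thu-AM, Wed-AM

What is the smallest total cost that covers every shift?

Choose Yara and Sana: together they cover Tue-PM, Thu-AM, Wed-AM, Mon-PM — every shift.
Total cost: 8 + 8 = 16.
No cover costs less than 16.

16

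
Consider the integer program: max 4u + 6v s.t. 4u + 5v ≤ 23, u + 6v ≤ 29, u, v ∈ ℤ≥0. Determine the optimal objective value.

(u,v)=(2,3) is feasible, giving 26.
(u,v)=(0,4) is feasible, giving 24.
(u,v)=(3,2) is feasible, giving 24.
(u,v)=(1,3) is feasible, giving 22.
The best lattice point is (2,3), giving 26.

26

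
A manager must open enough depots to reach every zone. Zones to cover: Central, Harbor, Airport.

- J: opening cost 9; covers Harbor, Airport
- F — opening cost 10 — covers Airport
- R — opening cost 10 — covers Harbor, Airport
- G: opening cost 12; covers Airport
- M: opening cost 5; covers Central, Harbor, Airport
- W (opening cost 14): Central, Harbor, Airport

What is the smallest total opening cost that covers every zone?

M alone covers Central, Harbor, Airport — every zone.
Total opening cost: 5.
No cover costs less than 5.

5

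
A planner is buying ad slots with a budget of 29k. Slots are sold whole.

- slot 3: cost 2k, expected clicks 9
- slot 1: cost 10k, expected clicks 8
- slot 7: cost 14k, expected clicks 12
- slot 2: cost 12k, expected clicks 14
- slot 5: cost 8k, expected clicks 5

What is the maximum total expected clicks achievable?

35

Allowing fractional choices, the relaxed optimum would be about 35.8, but ad slots are indivisible.
slot 3 + slot 7 + slot 2: cost 2 + 14 + 12 = 28 ≤ 29, expected clicks 9 + 12 + 14 = 35.
slot 3 + slot 1 + slot 2: cost 2 + 10 + 12 = 24 ≤ 29, expected clicks 9 + 8 + 14 = 31.
Best is slot 3, slot 7, and slot 2 with total expected clicks 35.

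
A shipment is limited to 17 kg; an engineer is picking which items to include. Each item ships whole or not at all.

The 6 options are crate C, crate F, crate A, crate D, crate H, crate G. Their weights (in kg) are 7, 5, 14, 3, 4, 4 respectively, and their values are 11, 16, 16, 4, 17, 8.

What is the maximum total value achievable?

Take crate F, crate D, crate H, and crate G: weight 5 + 3 + 4 + 4 = 16 ≤ 17, value 16 + 4 + 17 + 8 = 45.
No other feasible combination does better.

45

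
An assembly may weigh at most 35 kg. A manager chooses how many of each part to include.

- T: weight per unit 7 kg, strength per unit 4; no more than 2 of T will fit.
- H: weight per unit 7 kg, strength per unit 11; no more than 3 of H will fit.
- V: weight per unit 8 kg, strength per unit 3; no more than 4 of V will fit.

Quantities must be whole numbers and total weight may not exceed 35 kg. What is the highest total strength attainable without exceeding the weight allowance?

Take 2×T and 3×H: weight 35 ≤ 35, strength 2·4 + 3·11 = 41.
H has the best ratio (11/7) and is taken to its limit of 3; remaining capacity is filled optimally with the others.

41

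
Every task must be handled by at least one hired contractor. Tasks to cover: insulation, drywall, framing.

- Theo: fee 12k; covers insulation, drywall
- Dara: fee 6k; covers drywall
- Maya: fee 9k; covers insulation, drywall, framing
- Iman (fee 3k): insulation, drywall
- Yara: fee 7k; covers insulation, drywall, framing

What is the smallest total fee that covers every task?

The greedy cost-per-new-task heuristic would pick Iman and Yara for 10, but a cheaper cover exists.
Yara alone covers insulation, drywall, framing — every task.
Total fee: 7.
No cover costs less than 7.

7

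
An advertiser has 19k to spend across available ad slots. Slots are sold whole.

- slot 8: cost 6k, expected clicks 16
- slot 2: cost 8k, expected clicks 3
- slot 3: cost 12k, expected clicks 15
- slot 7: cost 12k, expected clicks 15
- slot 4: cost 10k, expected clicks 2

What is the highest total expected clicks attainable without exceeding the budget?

slot 8 + slot 3: cost 6 + 12 = 18 ≤ 19, expected clicks 16 + 15 = 31.
slot 8 + slot 2: cost 6 + 8 = 14 ≤ 19, expected clicks 16 + 3 = 19.
slot 8 + slot 7: cost 6 + 12 = 18 ≤ 19, expected clicks 16 + 15 = 31.
The maximum expected clicks is 31; one optimal choice is slot 8 and slot 3.

31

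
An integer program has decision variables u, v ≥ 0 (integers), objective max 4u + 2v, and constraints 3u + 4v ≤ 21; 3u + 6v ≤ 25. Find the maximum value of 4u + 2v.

28

(u,v)=(7,0): 3·7+4·0=21≤21, 3·7+6·0=21≤25, objective 28.
(u,v)=(6,0): 3·6+4·0=18≤21, 3·6+6·0=18≤25, objective 24.
Maximum is 28 at (u,v)=(7,0).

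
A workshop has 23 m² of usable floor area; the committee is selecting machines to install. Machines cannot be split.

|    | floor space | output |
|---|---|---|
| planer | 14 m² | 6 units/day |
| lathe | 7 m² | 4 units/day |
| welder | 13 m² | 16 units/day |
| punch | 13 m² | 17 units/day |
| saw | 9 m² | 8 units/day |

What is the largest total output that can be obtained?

Allowing fractional choices, the relaxed optimum would be about 29.3, but machines are indivisible.
welder + saw: floor space 13 + 9 = 22 ≤ 23, output 16 + 8 = 24.
lathe + punch: floor space 7 + 13 = 20 ≤ 23, output 4 + 17 = 21.
punch + saw: floor space 13 + 9 = 22 ≤ 23, output 17 + 8 = 25.
Best is punch and saw with total output 25.

25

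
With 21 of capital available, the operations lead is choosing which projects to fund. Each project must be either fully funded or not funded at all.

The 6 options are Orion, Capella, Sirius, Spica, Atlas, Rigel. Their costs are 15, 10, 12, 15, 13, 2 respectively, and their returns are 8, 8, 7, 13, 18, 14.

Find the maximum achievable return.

Atlas + Rigel: cost 13 + 2 = 15 ≤ 21, return 18 + 14 = 32.
Spica + Rigel: cost 15 + 2 = 17 ≤ 21, return 13 + 14 = 27.
Best is Atlas and Rigel with total return 32.

32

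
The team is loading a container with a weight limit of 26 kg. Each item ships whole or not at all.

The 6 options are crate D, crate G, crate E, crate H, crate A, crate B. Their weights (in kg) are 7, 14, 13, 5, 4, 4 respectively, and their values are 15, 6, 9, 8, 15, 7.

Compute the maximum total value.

crate D + crate H + crate A + crate B: weight 7 + 5 + 4 + 4 = 20 ≤ 26, value 15 + 8 + 15 + 7 = 45.
crate D + crate E + crate A: weight 7 + 13 + 4 = 24 ≤ 26, value 15 + 9 + 15 = 39.
Best is crate D, crate H, crate A, and crate B with total value 45.

45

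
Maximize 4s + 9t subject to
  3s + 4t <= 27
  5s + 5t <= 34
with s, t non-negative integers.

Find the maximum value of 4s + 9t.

(s,t)=(0,6) is feasible, giving 54.
(s,t)=(1,5) is feasible, giving 49.
(s,t)=(0,5) is feasible, giving 45.
The best lattice point is (0,6), giving 54.

54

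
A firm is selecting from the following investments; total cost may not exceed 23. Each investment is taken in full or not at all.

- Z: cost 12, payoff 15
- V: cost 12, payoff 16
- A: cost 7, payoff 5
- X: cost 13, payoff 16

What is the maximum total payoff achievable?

This is a 0-1 knapsack instance.
Take V and A: cost 12 + 7 = 19 ≤ 23, payoff 16 + 5 = 21.
No feasible combination exceeds this.

21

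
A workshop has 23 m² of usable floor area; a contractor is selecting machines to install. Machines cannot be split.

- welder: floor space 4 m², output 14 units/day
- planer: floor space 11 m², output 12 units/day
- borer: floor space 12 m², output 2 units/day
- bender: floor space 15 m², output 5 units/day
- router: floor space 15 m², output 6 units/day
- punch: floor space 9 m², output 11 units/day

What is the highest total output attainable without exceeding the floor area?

26

Take welder and planer: floor space 4 + 11 = 15 ≤ 23, output 14 + 12 = 26.
No other feasible combination does better.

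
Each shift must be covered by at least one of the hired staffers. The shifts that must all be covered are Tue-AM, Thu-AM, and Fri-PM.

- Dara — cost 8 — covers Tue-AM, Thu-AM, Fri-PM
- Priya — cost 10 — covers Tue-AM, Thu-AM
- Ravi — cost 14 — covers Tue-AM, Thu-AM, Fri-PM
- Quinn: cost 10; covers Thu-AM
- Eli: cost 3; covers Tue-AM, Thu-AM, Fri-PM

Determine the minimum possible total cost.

3

Eli alone covers Tue-AM, Thu-AM, Fri-PM — every shift.
Total cost: 3.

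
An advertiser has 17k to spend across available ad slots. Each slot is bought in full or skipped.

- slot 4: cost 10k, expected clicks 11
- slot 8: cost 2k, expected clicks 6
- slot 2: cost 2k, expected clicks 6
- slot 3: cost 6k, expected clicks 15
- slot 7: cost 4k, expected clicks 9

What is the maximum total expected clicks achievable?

36

This is a 0-1 knapsack instance.
Take slot 8, slot 2, slot 3, and slot 7: cost 2 + 2 + 6 + 4 = 14 ≤ 17, expected clicks 6 + 6 + 15 + 9 = 36.
No other feasible combination does better.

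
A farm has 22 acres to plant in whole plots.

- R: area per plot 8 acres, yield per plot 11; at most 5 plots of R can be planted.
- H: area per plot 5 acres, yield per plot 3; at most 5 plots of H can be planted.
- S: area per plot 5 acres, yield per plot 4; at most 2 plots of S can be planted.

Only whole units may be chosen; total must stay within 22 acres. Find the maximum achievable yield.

R has the best ratio (11/8); taking only R gives at most 2×11 = 22 (stopped by the area limit).
Mixing does better — 2×R and 1×S: area 21 ≤ 22, yield 2·11 + 1·4 = 26.

26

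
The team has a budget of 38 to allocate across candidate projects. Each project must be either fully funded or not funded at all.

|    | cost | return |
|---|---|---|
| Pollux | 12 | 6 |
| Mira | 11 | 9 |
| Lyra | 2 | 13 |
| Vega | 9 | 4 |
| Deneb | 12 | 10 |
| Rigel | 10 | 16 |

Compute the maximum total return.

Pollux + Mira + Lyra + Rigel: cost 12 + 11 + 2 + 10 = 35 ≤ 38, return 6 + 9 + 13 + 16 = 44.
Mira + Lyra + Deneb + Rigel: cost 11 + 2 + 12 + 10 = 35 ≤ 38, return 9 + 13 + 10 + 16 = 48.
Pollux + Lyra + Deneb + Rigel: cost 12 + 2 + 12 + 10 = 36 ≤ 38, return 6 + 13 + 10 + 16 = 45.
Best is Mira, Lyra, Deneb, and Rigel with total return 48.

48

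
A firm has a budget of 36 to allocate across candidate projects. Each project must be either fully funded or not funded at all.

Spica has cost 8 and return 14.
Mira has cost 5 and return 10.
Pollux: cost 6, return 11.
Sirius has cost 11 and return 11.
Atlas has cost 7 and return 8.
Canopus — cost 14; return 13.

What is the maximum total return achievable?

48

Spica + Mira + Pollux + Canopus: cost 8 + 5 + 6 + 14 = 33 ≤ 36, return 14 + 10 + 11 + 13 = 48.
Spica + Mira + Pollux + Sirius: cost 8 + 5 + 6 + 11 = 30 ≤ 36, return 14 + 10 + 11 + 11 = 46.
Best is Spica, Mira, Pollux, and Canopus with total return 48.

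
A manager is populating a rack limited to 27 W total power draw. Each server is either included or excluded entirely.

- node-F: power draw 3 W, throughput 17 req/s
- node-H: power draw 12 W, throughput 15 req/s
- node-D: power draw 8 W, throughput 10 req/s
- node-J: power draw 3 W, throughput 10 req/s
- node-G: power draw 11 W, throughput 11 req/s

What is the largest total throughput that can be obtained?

52

Allowing fractional choices, the relaxed optimum would be about 53.0, but servers are indivisible.
node-F + node-D + node-J + node-G: power draw 3 + 8 + 3 + 11 = 25 ≤ 27, throughput 17 + 10 + 10 + 11 = 48.
node-F + node-H + node-D + node-J: power draw 3 + 12 + 8 + 3 = 26 ≤ 27, throughput 17 + 15 + 10 + 10 = 52.
Best is node-F, node-H, node-D, and node-J with total throughput 52.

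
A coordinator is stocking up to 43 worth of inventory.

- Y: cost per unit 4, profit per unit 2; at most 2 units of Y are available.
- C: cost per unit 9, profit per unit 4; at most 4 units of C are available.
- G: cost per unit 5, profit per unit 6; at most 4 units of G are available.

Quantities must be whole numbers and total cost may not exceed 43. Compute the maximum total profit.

34

G has the best ratio (6/5); taking only G gives at most 4×6 = 24 (stopped by the supply cap of 4).
Mixing does better — 1×Y, 2×C, and 4×G: cost 42 ≤ 43, profit 1·2 + 2·4 + 4·6 = 34.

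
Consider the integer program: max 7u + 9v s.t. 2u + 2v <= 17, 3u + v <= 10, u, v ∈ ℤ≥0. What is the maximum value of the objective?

The continuous relaxation peaks at (0, 8.5) with value 76.50; rounding to a feasible lattice point costs some objective.
(u,v)=(0,8): 2·0+2·8=16≤17, 3·0+1·8=8≤10, objective 72.
(u,v)=(1,7): 2·1+2·7=16≤17, 3·1+1·7=10≤10, objective 70.
(u,v)=(0,7): 2·0+2·7=14≤17, 3·0+1·7=7≤10, objective 63.
Maximum is 72 at (u,v)=(0,8).

72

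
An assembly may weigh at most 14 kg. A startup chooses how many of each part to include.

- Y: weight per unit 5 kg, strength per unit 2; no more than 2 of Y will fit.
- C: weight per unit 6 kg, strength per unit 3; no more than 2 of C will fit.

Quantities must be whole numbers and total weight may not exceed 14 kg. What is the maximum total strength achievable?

6

This is a bounded integer knapsack.
C has the best ratio (3/6); taking only C gives at most 2×3 = 6 (stopped by the weight limit).
Optimal: 2×C: weight 12 ≤ 14, strength 2·3 = 6.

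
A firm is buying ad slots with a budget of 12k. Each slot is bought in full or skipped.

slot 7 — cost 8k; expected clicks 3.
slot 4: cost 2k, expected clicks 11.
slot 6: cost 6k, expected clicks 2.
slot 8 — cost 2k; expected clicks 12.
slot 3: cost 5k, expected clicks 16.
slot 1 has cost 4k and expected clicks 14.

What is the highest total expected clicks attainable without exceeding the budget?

42

Allowing fractional choices, the relaxed optimum would be about 49.8, but ad slots are indivisible.
slot 8 + slot 3 + slot 1: cost 2 + 5 + 4 = 11 ≤ 12, expected clicks 12 + 16 + 14 = 42.
slot 4 + slot 3 + slot 1: cost 2 + 5 + 4 = 11 ≤ 12, expected clicks 11 + 16 + 14 = 41.
Best is slot 8, slot 3, and slot 1 with total expected clicks 42.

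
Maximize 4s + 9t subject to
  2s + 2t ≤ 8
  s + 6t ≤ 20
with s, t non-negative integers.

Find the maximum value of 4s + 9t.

31

The continuous relaxation peaks at (0.8, 3.2) with value 32.00; rounding to a feasible lattice point costs some objective.
(s,t)=(1,3) is feasible, giving 31.
(s,t)=(0,3) is feasible, giving 27.
Maximum is 31 at (s,t)=(1,3).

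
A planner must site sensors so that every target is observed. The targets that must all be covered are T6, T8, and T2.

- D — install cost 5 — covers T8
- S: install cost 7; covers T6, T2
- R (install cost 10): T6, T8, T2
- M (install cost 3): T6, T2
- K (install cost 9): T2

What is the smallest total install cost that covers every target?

8

Choose D and M: together they cover T6, T8, T2 — every target.
Total install cost: 5 + 3 = 8.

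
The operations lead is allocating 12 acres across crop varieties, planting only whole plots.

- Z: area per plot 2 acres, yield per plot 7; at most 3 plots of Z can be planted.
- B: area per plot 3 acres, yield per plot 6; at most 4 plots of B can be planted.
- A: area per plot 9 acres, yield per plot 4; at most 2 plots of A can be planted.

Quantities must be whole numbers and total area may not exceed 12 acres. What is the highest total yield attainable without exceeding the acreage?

33

This is a bounded integer knapsack.
Z has the best ratio (7/2); taking only Z gives at most 3×7 = 21 (stopped by the supply cap of 3).
Mixing does better — 3×Z and 2×B: area 12 ≤ 12, yield 3·7 + 2·6 = 33.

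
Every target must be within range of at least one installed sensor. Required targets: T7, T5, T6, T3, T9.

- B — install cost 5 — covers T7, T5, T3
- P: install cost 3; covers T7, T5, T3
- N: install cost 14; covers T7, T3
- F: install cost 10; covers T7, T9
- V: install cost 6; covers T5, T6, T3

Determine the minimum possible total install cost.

The greedy cost-per-new-target heuristic would pick P, V, and F for 19, but a cheaper cover exists.
Choose F and V: together they cover T7, T5, T6, T3, T9 — every target.
Total install cost: 10 + 6 = 16.
No cover costs less than 16.

16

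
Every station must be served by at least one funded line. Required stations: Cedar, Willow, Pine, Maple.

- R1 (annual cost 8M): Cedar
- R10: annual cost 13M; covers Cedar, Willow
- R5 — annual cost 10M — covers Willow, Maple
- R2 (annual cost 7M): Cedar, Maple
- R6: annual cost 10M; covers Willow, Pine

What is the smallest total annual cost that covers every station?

This is an integer covering problem.
Choose R2 and R6: together they cover Cedar, Willow, Pine, Maple — every station.
Total annual cost: 7 + 10 = 17.

17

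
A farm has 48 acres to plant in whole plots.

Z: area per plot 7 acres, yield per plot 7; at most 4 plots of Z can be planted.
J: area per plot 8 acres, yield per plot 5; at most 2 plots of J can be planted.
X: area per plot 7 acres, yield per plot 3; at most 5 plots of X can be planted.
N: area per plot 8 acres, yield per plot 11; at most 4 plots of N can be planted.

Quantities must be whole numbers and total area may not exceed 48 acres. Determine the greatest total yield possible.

58

Take 2×Z and 4×N: area 46 ≤ 48, yield 2·7 + 4·11 = 58.
N has the best ratio (11/8) and is taken to its limit of 4; remaining capacity is filled optimally with the others.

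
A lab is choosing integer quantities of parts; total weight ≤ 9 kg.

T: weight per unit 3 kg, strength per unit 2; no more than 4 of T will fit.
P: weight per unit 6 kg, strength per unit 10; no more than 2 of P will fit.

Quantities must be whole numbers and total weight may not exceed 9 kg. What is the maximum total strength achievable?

This is a bounded integer knapsack.
Take 1×T and 1×P: weight 9 ≤ 9, strength 1·2 + 1·10 = 12.
No other integer combination yields more.

12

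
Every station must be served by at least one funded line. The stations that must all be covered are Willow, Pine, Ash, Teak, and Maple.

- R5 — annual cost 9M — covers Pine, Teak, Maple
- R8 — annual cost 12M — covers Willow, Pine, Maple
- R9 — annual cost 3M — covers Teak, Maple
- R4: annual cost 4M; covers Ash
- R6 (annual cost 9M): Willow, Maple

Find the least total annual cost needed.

Choose R8, R9, and R4: together they cover Willow, Pine, Ash, Teak, Maple — every station.
Total annual cost: 12 + 3 + 4 = 19.
No cover costs less than 19.

19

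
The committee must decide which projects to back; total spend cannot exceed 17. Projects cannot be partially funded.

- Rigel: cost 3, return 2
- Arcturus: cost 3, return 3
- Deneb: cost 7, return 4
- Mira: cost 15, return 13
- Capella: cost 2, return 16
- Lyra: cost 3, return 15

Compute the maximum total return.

38

Rigel + Arcturus + Capella + Lyra: cost 3 + 3 + 2 + 3 = 11 ≤ 17, return 2 + 3 + 16 + 15 = 36.
Rigel + Deneb + Capella + Lyra: cost 3 + 7 + 2 + 3 = 15 ≤ 17, return 2 + 4 + 16 + 15 = 37.
Arcturus + Deneb + Capella + Lyra: cost 3 + 7 + 2 + 3 = 15 ≤ 17, return 3 + 4 + 16 + 15 = 38.
Best is Arcturus, Deneb, Capella, and Lyra with total return 38.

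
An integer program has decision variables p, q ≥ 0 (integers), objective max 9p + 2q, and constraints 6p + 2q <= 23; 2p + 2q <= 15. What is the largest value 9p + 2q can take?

31

(p,q)=(3,2) is feasible, giving 31.
(p,q)=(3,1) is feasible, giving 29.
(p,q)=(3,0) is feasible, giving 27.
Maximum is 31 at (p,q)=(3,2).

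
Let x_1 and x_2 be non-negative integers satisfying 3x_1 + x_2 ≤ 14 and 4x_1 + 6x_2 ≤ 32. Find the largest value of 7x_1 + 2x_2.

32

(x_1,x_2)=(4,2) is feasible, giving 32.
(x_1,x_2)=(4,1) is feasible, giving 30.
(x_1,x_2)=(4,0) is feasible, giving 28.
No feasible integer point exceeds 32.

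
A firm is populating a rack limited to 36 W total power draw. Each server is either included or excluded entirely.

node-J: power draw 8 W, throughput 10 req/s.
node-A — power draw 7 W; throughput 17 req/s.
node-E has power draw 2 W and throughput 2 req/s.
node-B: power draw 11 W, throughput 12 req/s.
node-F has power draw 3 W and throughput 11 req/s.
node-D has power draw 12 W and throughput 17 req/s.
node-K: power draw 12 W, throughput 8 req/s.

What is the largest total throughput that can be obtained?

59

node-A + node-B + node-F + node-D: power draw 7 + 11 + 3 + 12 = 33 ≤ 36, throughput 17 + 12 + 11 + 17 = 57.
node-A + node-E + node-B + node-F + node-D: power draw 7 + 2 + 11 + 3 + 12 = 35 ≤ 36, throughput 17 + 2 + 12 + 11 + 17 = 59.
node-J + node-A + node-E + node-F + node-D: power draw 8 + 7 + 2 + 3 + 12 = 32 ≤ 36, throughput 10 + 17 + 2 + 11 + 17 = 57.
Best is node-A, node-E, node-B, node-F, and node-D with total throughput 59.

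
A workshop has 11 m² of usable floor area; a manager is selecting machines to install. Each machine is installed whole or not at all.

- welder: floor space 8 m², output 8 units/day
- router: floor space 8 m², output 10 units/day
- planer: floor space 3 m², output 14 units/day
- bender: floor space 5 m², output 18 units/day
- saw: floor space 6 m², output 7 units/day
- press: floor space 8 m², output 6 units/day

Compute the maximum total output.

32

planer + bender: floor space 3 + 5 = 8 ≤ 11, output 14 + 18 = 32.
bender + saw: floor space 5 + 6 = 11 ≤ 11, output 18 + 7 = 25.
Best is planer and bender with total output 32.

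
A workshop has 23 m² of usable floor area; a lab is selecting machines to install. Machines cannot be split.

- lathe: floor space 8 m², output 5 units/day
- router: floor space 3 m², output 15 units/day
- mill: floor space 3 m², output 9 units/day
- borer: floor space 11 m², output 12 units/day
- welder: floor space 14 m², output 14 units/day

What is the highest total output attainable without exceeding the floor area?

38

This is an integer program with binary decision variables.
Allowing fractional choices, the relaxed optimum would be about 42.0, but machines are indivisible.
router + mill + borer: floor space 3 + 3 + 11 = 17 ≤ 23, output 15 + 9 + 12 = 36.
lathe + router + borer: floor space 8 + 3 + 11 = 22 ≤ 23, output 5 + 15 + 12 = 32.
router + mill + welder: floor space 3 + 3 + 14 = 20 ≤ 23, output 15 + 9 + 14 = 38.
Best is router, mill, and welder with total output 38.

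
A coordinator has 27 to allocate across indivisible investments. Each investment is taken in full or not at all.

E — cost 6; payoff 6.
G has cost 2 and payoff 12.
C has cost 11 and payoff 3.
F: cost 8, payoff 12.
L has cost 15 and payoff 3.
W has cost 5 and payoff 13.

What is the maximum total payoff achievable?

43

Take E, G, F, and W: cost 6 + 2 + 8 + 5 = 21 ≤ 27, payoff 6 + 12 + 12 + 13 = 43.
No other feasible combination does better.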